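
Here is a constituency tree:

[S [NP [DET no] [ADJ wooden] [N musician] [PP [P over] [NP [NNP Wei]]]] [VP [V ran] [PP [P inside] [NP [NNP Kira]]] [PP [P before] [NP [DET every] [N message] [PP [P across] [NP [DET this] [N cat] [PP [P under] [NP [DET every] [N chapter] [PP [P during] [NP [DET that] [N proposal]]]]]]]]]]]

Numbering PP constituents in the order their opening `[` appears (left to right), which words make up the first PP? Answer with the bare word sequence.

over Wei

Opening `[PP` markers occur at word positions 4, 7, 9, 12, 15, 18; the first of these opens the constituent [PP over Wei].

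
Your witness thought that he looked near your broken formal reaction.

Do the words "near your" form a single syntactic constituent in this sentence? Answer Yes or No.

No

"near" belongs to the preposition "near" while "your" belongs to the noun phrase "your broken formal reaction"; a span that runs across that boundary is not a single phrase.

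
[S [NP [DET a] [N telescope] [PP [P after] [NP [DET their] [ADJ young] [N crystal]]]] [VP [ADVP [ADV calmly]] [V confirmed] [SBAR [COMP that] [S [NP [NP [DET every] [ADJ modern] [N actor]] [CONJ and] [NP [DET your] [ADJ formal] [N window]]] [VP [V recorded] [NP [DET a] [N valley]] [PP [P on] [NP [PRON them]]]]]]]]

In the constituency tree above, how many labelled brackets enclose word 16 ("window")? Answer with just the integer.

7

The word sits inside N, which is inside NP, inside NP, inside S, inside SBAR, inside VP, inside S — 7 brackets in all.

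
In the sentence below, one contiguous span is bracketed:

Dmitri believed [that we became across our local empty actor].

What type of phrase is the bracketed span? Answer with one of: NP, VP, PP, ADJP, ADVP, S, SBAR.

SBAR

"that" is the head of the bracketed span, so the span is a subordinate clause: SBAR.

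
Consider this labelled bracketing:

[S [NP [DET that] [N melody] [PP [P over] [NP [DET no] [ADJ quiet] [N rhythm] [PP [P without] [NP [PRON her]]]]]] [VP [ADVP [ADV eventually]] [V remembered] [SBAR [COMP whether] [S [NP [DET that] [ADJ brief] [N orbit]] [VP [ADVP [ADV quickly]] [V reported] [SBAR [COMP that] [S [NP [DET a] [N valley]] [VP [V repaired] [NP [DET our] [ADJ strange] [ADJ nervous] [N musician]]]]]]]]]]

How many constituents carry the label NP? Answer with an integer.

6

Listing each NP by its span: [NP that melody over no quiet rhythm without her]; [NP no quiet rhythm without her]; [NP her]; [NP that brief orbit]; [NP a valley]; [NP our strange nervous musician] — that makes 6.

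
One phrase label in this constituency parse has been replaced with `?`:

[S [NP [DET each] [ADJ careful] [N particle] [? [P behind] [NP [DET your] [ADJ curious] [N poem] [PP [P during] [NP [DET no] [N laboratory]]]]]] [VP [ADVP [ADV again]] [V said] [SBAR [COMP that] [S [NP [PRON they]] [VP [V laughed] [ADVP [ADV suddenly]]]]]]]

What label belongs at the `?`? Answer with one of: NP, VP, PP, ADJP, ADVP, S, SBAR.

Looking at what the `?` directly dominates — P 'behind', NP — this is a prepositional phrase (PP).

PP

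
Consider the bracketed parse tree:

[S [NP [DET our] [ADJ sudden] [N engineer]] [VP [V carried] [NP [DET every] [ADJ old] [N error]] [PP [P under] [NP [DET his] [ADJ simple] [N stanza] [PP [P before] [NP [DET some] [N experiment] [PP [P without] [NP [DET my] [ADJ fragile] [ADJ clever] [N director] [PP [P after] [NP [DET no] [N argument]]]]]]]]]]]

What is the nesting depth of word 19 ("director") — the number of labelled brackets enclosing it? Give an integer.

9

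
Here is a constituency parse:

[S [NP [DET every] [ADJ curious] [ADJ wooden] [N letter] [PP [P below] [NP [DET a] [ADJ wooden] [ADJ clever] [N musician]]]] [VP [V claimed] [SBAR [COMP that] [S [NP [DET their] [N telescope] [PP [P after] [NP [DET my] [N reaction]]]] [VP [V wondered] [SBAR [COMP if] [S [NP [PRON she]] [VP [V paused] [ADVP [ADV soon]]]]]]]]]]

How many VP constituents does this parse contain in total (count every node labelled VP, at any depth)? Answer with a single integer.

The VP constituents are: [VP claimed that their telescope after my reaction wondered if she paused soon]; [VP wondered if she paused soon]; [VP paused soon]. Total: 3.

3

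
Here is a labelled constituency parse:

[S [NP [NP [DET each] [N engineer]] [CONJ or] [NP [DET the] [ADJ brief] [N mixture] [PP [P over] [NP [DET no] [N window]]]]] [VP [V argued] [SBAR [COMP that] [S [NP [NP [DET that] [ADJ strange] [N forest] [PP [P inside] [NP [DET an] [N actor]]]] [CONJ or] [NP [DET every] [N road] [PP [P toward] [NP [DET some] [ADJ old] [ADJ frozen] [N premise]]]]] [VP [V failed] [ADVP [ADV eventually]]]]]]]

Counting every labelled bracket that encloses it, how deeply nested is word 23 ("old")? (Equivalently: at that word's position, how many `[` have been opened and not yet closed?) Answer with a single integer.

9

Counting open brackets not yet closed at "old": [S [VP [SBAR [S [NP [NP [PP [NP [ADJ = 9.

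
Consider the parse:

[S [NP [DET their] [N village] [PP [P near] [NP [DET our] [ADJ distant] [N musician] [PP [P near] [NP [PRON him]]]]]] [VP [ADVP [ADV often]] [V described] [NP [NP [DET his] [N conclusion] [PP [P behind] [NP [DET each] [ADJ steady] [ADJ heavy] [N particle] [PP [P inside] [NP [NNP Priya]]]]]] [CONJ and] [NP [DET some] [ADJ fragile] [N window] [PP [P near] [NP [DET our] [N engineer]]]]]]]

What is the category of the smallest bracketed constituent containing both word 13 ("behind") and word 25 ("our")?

NP

Both words fall inside [NP his conclusion behind each steady heavy particle inside Priya and some fragile window near our engineer] (words 11–26), and no smaller constituent contains them both. Label: NP.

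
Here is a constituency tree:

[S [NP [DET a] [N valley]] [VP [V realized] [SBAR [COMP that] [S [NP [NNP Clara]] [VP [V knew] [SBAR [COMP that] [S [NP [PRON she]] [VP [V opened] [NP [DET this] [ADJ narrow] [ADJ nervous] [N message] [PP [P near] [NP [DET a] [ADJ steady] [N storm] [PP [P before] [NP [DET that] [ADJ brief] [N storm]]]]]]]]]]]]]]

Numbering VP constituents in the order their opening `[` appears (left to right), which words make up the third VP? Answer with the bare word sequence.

opened this narrow nervous message near a steady storm before that brief storm

The VP opening brackets appear, in order, over: "realized that Clara knew that she opened this narrow nervous message near a steady storm before that brief storm"; "knew that she opened this narrow nervous message near a steady storm before that brief storm"; "opened this narrow nervous message near a steady storm before that brief storm". The third one spans "opened this narrow nervous message near a steady storm before that brief storm".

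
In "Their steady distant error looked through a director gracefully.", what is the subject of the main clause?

In the main clause the verb is "looked"; the NP preceding it, "their steady distant error", is the subject.

their steady distant error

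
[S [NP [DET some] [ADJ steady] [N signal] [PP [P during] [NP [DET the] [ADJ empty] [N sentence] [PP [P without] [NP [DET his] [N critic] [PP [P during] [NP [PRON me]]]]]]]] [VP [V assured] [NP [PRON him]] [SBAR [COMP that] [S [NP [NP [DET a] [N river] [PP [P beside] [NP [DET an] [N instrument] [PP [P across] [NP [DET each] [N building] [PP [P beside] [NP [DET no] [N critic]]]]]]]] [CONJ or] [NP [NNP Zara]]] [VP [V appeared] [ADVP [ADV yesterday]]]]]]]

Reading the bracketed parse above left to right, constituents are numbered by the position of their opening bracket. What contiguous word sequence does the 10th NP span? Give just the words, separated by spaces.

In left-to-right order the NP constituents are "some steady signal during the empty sentence without his critic during me"; "the empty sentence without his critic during me"; "his critic during me"; "me"; "him"; "a river beside an instrument across each building beside no critic or Zara"; "a river beside an instrument across each building beside no critic"; "an instrument across each building beside no critic"; "each building beside no critic"; "no critic"; "Zara". Number 10 is "no critic".

no critic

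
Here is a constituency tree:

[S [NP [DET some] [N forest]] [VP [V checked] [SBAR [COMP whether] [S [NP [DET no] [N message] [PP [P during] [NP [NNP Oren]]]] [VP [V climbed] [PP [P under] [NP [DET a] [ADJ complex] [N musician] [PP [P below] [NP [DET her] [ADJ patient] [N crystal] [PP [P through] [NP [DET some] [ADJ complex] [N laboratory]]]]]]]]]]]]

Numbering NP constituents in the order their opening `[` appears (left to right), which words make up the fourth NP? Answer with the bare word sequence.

a complex musician below her patient crystal through some complex laboratory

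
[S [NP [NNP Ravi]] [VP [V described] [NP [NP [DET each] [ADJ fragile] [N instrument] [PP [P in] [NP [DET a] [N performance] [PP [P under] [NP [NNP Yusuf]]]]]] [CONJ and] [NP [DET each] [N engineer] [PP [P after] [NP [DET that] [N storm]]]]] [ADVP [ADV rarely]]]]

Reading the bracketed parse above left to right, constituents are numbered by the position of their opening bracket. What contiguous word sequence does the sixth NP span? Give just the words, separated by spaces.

each engineer after that storm

The NP opening brackets appear, in order, over: "Ravi"; "each fragile instrument in a performance under Yusuf and each engineer after that storm"; "each fragile instrument in a performance under Yusuf"; "a performance under Yusuf"; "Yusuf"; "each engineer after that storm"; "that storm". The sixth one spans "each engineer after that storm".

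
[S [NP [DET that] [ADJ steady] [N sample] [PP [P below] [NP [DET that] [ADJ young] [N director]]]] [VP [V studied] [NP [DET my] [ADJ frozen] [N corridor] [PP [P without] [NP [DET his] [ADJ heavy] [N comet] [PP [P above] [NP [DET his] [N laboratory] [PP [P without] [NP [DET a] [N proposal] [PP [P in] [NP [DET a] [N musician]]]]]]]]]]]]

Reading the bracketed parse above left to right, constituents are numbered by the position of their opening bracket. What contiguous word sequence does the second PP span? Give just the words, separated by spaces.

The PP opening brackets appear, in order, over: "below that young director"; "without his heavy comet above his laboratory without a proposal in a musician"; "above his laboratory without a proposal in a musician"; "without a proposal in a musician"; "in a musician". The second one spans "without his heavy comet above his laboratory without a proposal in a musician".

without his heavy comet above his laboratory without a proposal in a musician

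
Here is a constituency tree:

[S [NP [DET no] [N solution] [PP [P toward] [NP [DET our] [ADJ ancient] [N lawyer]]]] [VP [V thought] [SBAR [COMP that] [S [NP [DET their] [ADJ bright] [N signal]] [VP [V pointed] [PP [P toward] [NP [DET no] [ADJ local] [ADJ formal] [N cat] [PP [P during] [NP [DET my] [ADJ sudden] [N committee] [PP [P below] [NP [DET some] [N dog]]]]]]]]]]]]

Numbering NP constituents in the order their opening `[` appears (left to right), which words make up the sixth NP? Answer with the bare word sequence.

some dog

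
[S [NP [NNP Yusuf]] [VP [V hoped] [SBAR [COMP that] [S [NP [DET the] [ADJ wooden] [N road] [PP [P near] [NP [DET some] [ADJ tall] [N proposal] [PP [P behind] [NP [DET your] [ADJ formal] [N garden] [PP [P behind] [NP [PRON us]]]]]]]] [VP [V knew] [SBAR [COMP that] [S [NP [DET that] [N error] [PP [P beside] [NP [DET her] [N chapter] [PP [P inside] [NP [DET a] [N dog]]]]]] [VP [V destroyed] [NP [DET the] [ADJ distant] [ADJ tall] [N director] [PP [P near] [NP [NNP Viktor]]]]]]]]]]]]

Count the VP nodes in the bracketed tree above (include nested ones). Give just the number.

3

The VP constituents are: [VP hoped that the wooden road near some tall proposal behind your formal garden behind us knew that that error beside her chapter inside a dog destroyed the distant tall director near Viktor]; [VP knew that that error beside her chapter inside a dog destroyed the distant tall director near Viktor]; [VP destroyed the distant tall director near Viktor]. Total: 3.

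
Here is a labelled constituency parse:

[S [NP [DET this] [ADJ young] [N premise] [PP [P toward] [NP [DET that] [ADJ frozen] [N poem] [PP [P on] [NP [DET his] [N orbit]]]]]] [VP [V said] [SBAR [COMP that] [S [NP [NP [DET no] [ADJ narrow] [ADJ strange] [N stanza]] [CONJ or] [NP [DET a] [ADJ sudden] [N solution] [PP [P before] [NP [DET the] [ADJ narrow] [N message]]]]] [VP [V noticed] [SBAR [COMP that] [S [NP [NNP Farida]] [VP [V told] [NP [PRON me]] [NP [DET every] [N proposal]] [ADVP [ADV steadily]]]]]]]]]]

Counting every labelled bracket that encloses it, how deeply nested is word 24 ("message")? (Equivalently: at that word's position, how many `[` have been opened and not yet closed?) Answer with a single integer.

The word sits inside N, which is inside NP, inside PP, inside NP, inside NP, inside S, inside SBAR, inside VP, inside S — 9 brackets in all.

9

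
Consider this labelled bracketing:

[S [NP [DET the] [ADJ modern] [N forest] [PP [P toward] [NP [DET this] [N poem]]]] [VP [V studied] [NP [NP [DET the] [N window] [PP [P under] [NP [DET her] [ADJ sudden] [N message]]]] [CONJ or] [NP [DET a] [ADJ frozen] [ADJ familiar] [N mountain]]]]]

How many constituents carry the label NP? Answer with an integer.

Scanning left to right, an opening `[NP` appears at word positions 1, 5, 8, 8, 11, 15 — 6 in total.

6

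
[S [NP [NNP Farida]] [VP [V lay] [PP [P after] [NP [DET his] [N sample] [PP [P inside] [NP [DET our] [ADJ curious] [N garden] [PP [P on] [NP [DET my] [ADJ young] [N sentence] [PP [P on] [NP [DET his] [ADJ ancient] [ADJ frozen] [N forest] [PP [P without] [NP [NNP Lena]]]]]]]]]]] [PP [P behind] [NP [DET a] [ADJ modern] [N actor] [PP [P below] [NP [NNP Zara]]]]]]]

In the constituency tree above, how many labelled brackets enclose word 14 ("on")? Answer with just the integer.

Counting open brackets not yet closed at "on": [S [VP [PP [NP [PP [NP [PP [NP [PP [P = 10.

10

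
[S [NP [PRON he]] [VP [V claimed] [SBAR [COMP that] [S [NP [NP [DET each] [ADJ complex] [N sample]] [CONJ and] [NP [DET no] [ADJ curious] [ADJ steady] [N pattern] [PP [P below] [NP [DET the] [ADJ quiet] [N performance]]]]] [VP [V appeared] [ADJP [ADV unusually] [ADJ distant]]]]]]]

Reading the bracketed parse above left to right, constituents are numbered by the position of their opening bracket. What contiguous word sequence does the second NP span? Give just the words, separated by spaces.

each complex sample and no curious steady pattern below the quiet performance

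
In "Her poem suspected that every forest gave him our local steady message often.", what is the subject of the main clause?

"her poem" is the NP that combines with the VP headed by "suspected" to form the main clause — the subject.

her poem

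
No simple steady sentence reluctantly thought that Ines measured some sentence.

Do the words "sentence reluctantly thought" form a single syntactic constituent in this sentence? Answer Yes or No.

No

The sequence begins inside the noun phrase "no simple steady sentence" and ends inside the verb phrase "reluctantly thought that Ines measured some sentence"; it crosses a phrase boundary, so no single node in the tree spans exactly those words.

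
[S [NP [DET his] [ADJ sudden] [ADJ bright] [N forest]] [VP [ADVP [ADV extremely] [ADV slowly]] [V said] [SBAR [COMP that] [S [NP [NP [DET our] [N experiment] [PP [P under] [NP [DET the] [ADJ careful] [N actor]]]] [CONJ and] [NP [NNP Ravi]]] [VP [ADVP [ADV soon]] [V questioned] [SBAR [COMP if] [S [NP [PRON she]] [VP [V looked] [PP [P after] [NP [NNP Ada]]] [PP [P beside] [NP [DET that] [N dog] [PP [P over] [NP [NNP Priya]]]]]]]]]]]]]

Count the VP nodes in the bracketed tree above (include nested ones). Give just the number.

Listing each VP by its span: [VP extremely slowly said that our experiment under the careful actor and Ravi soon questioned if she looked after Ada beside that dog over Priya]; [VP soon questioned if she looked after Ada beside that dog over Priya]; [VP looked after Ada beside that dog over Priya] — that makes 3.

3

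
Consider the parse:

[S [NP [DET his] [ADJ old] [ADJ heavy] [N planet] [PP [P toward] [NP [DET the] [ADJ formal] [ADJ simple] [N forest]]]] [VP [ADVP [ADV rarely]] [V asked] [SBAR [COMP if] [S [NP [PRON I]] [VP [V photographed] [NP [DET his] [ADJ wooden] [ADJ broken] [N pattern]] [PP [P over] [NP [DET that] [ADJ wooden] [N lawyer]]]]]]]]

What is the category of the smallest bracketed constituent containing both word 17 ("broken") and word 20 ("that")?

VP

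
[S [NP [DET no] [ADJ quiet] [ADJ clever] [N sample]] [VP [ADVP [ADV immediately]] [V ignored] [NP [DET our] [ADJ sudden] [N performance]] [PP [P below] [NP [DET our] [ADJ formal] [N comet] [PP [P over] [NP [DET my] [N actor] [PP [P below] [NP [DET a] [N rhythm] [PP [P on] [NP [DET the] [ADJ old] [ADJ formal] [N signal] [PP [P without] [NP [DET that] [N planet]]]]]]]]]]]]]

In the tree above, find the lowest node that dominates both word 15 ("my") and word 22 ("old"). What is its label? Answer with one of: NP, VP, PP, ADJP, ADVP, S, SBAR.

NP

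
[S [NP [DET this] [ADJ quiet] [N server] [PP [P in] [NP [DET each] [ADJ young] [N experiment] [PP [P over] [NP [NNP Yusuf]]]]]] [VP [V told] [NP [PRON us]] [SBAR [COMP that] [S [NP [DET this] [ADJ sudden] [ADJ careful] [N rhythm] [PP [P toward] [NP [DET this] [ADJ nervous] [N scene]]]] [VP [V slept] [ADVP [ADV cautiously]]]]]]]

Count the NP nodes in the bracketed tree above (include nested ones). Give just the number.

6

Scanning left to right, an opening `[NP` appears at word positions 1, 5, 9, 11, 13, 18 — 6 in total.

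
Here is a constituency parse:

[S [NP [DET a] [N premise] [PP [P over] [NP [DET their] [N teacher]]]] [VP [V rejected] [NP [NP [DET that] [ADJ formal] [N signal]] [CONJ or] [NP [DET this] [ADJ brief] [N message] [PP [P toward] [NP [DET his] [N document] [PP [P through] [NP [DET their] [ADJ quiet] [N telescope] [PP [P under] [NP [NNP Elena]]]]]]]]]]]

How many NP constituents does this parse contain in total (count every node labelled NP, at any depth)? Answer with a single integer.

8

The NP constituents are: [NP a premise over their teacher]; [NP their teacher]; [NP that formal signal or this brief message toward his document through their quiet telescope under Elena]; [NP that formal signal]; [NP this brief message toward his document through their quiet telescope under Elena]; [NP his document through their quiet telescope under Elena] …. Total: 8.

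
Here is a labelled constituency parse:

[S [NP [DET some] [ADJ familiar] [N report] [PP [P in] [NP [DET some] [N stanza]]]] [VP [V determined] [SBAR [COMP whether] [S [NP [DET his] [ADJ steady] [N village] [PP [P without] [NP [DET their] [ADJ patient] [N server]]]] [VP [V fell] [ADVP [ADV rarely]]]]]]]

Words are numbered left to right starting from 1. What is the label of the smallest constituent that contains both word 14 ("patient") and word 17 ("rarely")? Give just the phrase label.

S

Both words fall inside [S his steady village without their patient server fell rarely] (words 9–17), and no smaller constituent contains them both. Label: S.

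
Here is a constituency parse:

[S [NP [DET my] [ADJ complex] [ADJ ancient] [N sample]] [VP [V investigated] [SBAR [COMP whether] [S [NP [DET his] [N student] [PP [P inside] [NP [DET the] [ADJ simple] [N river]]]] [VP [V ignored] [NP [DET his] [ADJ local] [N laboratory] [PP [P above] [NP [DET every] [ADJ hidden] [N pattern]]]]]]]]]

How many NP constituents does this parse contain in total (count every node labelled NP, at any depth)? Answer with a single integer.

5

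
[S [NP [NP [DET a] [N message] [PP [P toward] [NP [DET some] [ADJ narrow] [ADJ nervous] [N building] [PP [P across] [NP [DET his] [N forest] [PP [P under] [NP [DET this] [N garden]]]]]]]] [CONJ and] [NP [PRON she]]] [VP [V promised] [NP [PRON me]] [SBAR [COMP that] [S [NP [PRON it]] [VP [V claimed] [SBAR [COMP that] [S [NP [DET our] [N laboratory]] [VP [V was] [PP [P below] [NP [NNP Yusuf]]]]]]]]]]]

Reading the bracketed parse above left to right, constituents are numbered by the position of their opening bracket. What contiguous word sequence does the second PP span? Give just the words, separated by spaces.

In left-to-right order the PP constituents are "toward some narrow nervous building across his forest under this garden"; "across his forest under this garden"; "under this garden"; "below Yusuf". Number 2 is "across his forest under this garden".

across his forest under this garden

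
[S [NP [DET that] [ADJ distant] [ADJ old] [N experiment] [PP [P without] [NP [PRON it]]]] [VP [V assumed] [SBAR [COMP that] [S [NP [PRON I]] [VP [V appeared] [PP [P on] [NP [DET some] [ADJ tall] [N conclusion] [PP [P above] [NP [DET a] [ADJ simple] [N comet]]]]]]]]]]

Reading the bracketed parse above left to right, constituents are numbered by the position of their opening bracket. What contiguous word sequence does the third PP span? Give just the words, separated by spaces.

Opening `[PP` markers occur at word positions 5, 11, 15; the third of these opens the constituent [PP above a simple comet].

above a simple comet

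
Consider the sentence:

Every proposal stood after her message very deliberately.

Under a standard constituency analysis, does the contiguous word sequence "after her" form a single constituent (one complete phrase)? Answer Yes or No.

No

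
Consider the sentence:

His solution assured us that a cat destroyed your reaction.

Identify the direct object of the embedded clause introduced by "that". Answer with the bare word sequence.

Within the embedded clause introduced by "that", the direct object of "destroyed" is "your reaction".

your reaction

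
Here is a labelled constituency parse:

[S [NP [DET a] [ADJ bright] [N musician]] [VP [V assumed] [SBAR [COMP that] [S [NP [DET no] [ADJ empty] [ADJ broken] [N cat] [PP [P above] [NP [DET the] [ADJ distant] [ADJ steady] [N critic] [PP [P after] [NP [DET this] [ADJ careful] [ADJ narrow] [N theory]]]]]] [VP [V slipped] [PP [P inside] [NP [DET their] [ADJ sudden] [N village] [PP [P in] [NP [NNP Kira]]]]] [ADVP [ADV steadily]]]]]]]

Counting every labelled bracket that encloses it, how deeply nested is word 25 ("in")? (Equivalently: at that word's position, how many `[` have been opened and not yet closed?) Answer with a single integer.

Path from the root down to the word: S → VP → SBAR → S → VP → PP → NP → PP → P. That is 9 enclosing brackets.

9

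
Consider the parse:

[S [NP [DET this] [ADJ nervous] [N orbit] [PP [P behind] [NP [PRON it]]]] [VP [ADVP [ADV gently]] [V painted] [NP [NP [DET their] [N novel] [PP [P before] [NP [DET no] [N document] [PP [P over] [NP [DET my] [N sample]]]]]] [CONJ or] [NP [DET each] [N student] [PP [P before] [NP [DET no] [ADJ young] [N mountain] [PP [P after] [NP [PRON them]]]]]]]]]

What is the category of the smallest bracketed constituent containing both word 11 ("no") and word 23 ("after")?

NP

The smallest bracket enclosing both words is [NP their novel before no document over my sample or each student before no young mountain after them], so the label is NP.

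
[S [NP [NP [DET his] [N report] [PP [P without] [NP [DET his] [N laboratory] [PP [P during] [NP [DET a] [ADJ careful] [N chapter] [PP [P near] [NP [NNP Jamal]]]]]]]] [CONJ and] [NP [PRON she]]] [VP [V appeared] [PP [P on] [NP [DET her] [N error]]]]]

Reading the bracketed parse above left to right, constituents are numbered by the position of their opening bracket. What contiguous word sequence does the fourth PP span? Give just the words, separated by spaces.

on her error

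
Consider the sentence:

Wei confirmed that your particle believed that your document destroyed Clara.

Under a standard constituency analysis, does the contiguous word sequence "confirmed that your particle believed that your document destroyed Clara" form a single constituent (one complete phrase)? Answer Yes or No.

Yes

The sequence corresponds to a single VP node — the verb phrase "confirmed that your particle believed that your document destroyed Clara".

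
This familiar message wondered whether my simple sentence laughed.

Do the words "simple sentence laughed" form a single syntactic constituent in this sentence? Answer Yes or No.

No

"simple" belongs to the noun phrase "my simple sentence" while "laughed" belongs to the verb phrase "laughed"; a span that runs across that boundary is not a single phrase.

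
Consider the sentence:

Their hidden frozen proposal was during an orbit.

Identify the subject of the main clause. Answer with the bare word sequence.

their hidden frozen proposal

In the main clause the verb is "was"; the NP preceding it, "their hidden frozen proposal", is the subject.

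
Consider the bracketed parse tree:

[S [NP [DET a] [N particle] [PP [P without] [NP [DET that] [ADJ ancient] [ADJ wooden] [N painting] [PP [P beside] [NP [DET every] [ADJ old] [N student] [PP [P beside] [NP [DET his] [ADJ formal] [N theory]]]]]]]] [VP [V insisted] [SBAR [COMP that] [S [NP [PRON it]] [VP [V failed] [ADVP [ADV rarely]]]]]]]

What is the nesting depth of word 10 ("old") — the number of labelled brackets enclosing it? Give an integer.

7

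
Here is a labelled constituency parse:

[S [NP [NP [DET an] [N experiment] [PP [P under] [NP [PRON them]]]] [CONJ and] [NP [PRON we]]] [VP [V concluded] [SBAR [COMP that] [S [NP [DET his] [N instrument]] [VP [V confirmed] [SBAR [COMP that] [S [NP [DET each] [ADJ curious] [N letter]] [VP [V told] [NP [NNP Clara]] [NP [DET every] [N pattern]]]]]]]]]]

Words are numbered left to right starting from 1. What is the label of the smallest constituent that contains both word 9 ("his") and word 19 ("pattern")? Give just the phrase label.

Both words fall inside [S his instrument confirmed that each curious letter told Clara every pattern] (words 9–19), and no smaller constituent contains them both. Label: S.

S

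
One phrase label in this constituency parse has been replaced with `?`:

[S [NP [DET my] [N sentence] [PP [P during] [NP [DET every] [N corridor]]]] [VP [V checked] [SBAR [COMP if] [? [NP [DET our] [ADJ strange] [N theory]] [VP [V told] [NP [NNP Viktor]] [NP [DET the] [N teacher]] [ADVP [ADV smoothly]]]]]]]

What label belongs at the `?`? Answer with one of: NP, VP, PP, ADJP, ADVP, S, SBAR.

S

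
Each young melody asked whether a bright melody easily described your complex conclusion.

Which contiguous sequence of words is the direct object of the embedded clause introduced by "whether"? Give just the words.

your complex conclusion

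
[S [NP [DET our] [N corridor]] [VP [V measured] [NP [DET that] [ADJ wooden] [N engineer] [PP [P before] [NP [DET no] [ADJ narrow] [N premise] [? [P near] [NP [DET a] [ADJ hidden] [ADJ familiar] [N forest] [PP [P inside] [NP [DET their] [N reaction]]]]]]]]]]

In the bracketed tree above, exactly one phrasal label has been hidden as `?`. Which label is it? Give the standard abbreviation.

PP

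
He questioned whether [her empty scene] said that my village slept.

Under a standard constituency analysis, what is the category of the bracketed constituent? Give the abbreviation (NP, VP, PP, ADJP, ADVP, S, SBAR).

NP

The span is built around the noun "scene" — a noun phrase (NP).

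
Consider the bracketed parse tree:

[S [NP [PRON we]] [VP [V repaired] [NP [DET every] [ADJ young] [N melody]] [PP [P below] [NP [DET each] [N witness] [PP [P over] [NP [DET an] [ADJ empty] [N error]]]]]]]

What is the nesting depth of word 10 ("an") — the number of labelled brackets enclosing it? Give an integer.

7

The word sits inside DET, which is inside NP, inside PP, inside NP, inside PP, inside VP, inside S — 7 brackets in all.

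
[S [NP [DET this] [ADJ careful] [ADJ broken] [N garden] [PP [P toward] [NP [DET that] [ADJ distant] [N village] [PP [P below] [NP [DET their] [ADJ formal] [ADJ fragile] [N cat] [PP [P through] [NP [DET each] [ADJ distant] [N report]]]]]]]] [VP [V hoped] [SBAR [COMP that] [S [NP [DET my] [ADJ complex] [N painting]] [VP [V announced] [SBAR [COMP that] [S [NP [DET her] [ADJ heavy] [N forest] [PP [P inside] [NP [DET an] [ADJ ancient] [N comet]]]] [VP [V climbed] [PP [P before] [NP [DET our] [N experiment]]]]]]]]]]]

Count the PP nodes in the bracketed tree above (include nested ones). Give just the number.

Scanning left to right, an opening `[PP` appears at word positions 5, 9, 14, 28, 33 — 5 in total.

5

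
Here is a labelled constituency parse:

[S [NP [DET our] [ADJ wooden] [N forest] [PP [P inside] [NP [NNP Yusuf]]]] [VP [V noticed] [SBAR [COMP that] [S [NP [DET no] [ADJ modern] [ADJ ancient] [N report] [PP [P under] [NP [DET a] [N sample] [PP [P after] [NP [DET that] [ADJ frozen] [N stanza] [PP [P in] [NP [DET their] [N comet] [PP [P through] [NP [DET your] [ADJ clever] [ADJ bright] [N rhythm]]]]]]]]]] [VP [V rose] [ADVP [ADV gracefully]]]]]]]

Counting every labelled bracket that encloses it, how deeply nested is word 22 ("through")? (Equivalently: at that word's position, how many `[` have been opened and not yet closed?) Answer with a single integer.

Counting open brackets not yet closed at "through": [S [VP [SBAR [S [NP [PP [NP [PP [NP [PP [NP [PP [P = 13.

13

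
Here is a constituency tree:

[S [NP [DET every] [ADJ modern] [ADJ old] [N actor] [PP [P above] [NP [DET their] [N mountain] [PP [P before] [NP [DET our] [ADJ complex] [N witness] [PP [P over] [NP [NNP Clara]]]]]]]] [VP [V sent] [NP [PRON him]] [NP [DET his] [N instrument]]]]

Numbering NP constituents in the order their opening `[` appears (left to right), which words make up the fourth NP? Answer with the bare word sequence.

Clara

Opening `[NP` markers occur at word positions 1, 6, 9, 13, 15, 16; the fourth of these opens the constituent [NP Clara].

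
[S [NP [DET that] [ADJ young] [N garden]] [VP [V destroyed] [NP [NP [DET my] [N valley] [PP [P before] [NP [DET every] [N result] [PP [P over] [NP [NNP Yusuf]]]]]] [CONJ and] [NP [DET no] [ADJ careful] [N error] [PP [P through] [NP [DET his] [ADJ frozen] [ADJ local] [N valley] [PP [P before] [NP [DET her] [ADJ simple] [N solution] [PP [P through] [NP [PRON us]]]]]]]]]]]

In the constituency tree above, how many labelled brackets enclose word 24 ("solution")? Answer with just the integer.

9

Counting open brackets not yet closed at "solution": [S [VP [NP [NP [PP [NP [PP [NP [N = 9.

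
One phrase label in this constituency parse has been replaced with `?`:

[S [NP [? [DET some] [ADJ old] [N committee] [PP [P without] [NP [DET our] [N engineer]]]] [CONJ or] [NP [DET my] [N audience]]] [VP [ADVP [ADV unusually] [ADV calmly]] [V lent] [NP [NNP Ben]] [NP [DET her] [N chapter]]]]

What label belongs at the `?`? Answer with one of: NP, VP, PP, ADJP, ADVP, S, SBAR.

NP

Looking at what the `?` directly dominates — DET 'some', ADJ 'old', N 'committee', PP — this is a noun phrase (NP).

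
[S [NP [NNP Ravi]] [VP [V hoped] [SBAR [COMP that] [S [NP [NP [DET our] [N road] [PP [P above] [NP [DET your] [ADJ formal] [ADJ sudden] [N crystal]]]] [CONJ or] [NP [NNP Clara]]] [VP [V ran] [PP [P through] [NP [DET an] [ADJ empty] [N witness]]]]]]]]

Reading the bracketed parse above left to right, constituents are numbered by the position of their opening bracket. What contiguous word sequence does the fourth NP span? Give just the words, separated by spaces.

your formal sudden crystal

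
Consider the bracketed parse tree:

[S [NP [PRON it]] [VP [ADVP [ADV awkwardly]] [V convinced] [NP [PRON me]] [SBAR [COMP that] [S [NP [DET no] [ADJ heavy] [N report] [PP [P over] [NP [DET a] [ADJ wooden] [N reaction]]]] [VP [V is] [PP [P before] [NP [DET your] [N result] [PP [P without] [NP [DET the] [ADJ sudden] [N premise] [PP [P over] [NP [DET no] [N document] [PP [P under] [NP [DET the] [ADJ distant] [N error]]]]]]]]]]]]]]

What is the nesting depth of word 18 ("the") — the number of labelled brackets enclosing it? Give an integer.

10

Path from the root down to the word: S → VP → SBAR → S → VP → PP → NP → PP → NP → DET. That is 10 enclosing brackets.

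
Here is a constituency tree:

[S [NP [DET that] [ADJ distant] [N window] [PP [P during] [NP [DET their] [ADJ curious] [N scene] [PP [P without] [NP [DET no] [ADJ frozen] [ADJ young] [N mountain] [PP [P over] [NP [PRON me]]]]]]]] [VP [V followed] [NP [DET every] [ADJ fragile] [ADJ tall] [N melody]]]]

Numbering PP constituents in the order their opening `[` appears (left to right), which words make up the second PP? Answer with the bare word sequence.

without no frozen young mountain over me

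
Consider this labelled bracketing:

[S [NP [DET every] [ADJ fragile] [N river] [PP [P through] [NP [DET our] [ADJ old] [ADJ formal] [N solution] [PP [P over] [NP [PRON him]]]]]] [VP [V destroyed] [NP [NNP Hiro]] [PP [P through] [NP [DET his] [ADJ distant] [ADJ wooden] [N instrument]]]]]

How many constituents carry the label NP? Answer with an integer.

5

Scanning left to right, an opening `[NP` appears at word positions 1, 5, 10, 12, 14 — 5 in total.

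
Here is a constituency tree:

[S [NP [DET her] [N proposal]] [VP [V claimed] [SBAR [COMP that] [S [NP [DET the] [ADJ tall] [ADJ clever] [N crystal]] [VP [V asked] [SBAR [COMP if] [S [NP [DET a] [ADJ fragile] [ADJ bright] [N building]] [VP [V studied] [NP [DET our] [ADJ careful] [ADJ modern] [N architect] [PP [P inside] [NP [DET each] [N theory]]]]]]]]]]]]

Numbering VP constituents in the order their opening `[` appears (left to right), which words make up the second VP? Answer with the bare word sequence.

asked if a fragile bright building studied our careful modern architect inside each theory

The VP opening brackets appear, in order, over: "claimed that the tall clever crystal asked if a fragile bright building studied our careful modern architect inside each theory"; "asked if a fragile bright building studied our careful modern architect inside each theory"; "studied our careful modern architect inside each theory". The second one spans "asked if a fragile bright building studied our careful modern architect inside each theory".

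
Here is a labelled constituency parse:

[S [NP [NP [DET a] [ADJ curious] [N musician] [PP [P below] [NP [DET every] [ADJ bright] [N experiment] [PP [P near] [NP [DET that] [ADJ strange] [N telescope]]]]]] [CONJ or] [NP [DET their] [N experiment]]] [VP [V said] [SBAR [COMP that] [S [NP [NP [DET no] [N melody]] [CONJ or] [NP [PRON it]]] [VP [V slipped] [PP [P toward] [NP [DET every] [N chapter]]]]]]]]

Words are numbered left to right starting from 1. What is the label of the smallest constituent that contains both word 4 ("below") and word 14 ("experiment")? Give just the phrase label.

Both words fall inside [NP a curious musician below every bright experiment near that strange telescope or their experiment] (words 1–14), and no smaller constituent contains them both. Label: NP.

NP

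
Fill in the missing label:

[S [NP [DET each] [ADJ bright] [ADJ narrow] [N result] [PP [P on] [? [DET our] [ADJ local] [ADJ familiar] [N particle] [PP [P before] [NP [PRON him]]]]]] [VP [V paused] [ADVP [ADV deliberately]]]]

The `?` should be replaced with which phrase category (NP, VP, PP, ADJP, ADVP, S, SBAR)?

A constituent whose immediate children are DET 'our', ADJ 'local', ADJ 'familiar', N 'particle', PP is a noun phrase: NP.

NP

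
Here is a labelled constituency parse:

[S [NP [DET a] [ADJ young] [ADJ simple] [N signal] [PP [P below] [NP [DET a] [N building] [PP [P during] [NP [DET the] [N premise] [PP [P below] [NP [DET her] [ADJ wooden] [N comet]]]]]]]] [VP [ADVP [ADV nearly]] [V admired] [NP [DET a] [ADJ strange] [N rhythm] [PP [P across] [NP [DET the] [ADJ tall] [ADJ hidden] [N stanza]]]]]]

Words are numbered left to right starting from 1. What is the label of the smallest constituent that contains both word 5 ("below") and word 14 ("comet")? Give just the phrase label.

The smallest bracket enclosing both words is [PP below a building during the premise below her wooden comet], so the label is PP.

PP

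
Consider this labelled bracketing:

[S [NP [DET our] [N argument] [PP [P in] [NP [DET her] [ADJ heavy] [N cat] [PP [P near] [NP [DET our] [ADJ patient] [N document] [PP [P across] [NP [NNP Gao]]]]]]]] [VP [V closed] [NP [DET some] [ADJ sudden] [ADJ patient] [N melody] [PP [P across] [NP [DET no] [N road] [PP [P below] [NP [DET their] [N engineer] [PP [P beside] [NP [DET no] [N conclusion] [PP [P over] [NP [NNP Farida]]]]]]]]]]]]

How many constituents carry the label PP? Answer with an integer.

7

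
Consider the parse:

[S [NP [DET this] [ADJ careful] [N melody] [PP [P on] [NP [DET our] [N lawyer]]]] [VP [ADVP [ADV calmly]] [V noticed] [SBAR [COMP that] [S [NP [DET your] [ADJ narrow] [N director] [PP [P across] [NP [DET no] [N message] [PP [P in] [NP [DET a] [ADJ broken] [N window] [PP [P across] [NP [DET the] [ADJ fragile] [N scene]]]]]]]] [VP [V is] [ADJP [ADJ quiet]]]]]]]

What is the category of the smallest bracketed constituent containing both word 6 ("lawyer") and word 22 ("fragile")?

Word 6 lies under S → NP → PP → NP → N; word 22 lies under S → VP → SBAR → S → NP → PP → NP → PP → NP → PP → NP → ADJ. The lowest shared node is the S.

S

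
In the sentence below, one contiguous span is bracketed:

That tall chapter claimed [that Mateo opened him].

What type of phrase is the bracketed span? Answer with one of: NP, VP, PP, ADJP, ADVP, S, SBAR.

SBAR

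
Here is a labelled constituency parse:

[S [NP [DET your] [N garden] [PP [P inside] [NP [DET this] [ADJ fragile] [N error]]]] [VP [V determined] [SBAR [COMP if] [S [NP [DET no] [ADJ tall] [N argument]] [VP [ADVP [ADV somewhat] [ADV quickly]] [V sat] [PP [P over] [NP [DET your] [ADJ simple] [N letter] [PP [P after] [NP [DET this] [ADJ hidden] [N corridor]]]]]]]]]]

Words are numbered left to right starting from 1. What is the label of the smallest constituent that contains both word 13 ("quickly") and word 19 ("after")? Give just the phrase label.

Word 13 lies under S → VP → SBAR → S → VP → ADVP → ADV; word 19 lies under S → VP → SBAR → S → VP → PP → NP → PP → P. The lowest shared node is the VP.

VP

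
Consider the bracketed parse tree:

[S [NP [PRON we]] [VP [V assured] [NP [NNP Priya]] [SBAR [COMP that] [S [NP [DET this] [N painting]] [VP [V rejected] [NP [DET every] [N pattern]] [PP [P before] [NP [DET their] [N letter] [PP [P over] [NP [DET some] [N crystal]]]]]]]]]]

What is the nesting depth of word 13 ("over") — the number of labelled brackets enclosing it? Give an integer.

9

Counting open brackets not yet closed at "over": [S [VP [SBAR [S [VP [PP [NP [PP [P = 9.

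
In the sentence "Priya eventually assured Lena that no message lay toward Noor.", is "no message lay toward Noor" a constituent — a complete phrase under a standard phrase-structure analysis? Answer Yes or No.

"no message lay toward Noor" is exactly the clause [S no message lay toward Noor], a complete constituent.

Yes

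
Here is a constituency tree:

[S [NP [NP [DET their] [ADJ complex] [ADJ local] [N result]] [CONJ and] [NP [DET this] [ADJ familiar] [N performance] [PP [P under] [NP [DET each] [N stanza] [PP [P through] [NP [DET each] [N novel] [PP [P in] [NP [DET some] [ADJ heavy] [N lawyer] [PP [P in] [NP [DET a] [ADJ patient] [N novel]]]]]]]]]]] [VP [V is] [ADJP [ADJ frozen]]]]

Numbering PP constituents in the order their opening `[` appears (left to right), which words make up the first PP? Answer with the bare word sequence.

under each stanza through each novel in some heavy lawyer in a patient novel

Opening `[PP` markers occur at word positions 9, 12, 15, 19; the first of these opens the constituent [PP under each stanza through each novel in some heavy lawyer in a patient novel].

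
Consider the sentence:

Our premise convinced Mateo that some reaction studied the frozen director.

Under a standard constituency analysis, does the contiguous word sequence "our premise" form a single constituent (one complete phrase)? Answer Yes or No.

"our premise" is exactly the noun phrase [NP our premise], a complete constituent.

Yes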